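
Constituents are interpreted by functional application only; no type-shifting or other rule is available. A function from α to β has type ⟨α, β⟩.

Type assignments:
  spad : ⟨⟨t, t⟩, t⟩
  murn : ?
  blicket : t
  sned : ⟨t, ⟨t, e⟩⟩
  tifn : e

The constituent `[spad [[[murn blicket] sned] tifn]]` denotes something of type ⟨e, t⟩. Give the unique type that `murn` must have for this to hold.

⟨t, ⟨⟨t, ⟨t, e⟩⟩, ⟨e, ⟨⟨⟨t, t⟩, t⟩, ⟨e, t⟩⟩⟩⟩⟩

For [spad [[[murn blicket] sned] tifn]] to have type ⟨e, t⟩ with spad of type ⟨⟨t, t⟩, t⟩, [[[murn blicket] sned] tifn] must be the function: [[[murn blicket] sned] tifn] : ⟨⟨⟨t, t⟩, t⟩, ⟨e, t⟩⟩.
For [[[murn blicket] sned] tifn] to have type ⟨⟨⟨t, t⟩, t⟩, ⟨e, t⟩⟩ with tifn of type e, [[murn blicket] sned] must be the function: [[murn blicket] sned] : ⟨e, ⟨⟨⟨t, t⟩, t⟩, ⟨e, t⟩⟩⟩.
For [[murn blicket] sned] to have type ⟨e, ⟨⟨⟨t, t⟩, t⟩, ⟨e, t⟩⟩⟩ with sned of type ⟨t, ⟨t, e⟩⟩, [murn blicket] must be the function: [murn blicket] : ⟨⟨t, ⟨t, e⟩⟩, ⟨e, ⟨⟨⟨t, t⟩, t⟩, ⟨e, t⟩⟩⟩⟩.
For [murn blicket] to have type ⟨⟨t, ⟨t, e⟩⟩, ⟨e, ⟨⟨⟨t, t⟩, t⟩, ⟨e, t⟩⟩⟩⟩ with blicket of type t, murn must be the function: murn : ⟨t, ⟨⟨t, ⟨t, e⟩⟩, ⟨e, ⟨⟨⟨t, t⟩, t⟩, ⟨e, t⟩⟩⟩⟩⟩.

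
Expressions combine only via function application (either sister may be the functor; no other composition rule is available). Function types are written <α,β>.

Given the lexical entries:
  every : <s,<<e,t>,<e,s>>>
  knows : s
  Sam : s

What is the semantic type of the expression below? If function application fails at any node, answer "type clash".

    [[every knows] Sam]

type clash

[every knows]: <s,<<e,t>,<e,s>>> applied to s yields <<e,t>,<e,s>>.
At [[every knows] Sam]: neither <<e,t>,<e,s>> nor s can take the other as argument; the node is ill-typed.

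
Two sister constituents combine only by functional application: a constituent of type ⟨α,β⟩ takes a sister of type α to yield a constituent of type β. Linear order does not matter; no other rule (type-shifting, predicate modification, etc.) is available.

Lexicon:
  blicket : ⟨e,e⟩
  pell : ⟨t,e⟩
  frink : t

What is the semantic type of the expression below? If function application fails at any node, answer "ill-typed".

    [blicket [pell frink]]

e

[pell frink]: functor pell : ⟨t,e⟩, argument frink : t; result e.
[blicket [pell frink]]: functor blicket : ⟨e,e⟩, argument [pell frink] : e; result e.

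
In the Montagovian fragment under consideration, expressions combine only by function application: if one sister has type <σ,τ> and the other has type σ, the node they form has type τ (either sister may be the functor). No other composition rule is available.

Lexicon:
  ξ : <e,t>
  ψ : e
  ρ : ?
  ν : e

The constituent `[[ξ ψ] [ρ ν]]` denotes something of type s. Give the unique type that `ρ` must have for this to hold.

<e,<t,s>>

[[ξ ψ] [ρ ν]] must have type s. The sister [ξ ψ] has type t; that is not a function onto s, so [ρ ν] must be the functor, of type <t,s>.
[ρ ν] must have type <t,s>. The sister ν has type e; that is not a function onto <t,s>, so ρ must be the functor, of type <e,<t,s>>.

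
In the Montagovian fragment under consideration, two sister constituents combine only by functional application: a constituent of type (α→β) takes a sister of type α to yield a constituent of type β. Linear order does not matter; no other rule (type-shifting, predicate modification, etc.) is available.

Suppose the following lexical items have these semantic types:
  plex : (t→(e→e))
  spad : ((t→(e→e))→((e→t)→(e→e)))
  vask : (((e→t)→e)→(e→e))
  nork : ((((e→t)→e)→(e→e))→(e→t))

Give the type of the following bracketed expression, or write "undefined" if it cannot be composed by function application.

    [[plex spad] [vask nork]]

(e→e)

[plex spad]: spad is ((t→(e→e))→((e→t)→(e→e))), plex is (t→(e→e)); result ((e→t)→(e→e)).
[vask nork]: nork is ((((e→t)→e)→(e→e))→(e→t)), vask is (((e→t)→e)→(e→e)); result (e→t).
[[plex spad] [vask nork]]: [plex spad] is ((e→t)→(e→e)), [vask nork] is (e→t); result (e→e).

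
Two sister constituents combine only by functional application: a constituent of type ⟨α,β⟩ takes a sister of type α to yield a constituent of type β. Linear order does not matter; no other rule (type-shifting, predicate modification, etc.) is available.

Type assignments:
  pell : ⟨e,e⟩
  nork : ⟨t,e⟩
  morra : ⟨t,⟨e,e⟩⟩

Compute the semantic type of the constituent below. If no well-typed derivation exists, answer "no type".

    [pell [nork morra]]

[nork morra]: ⟨t,e⟩ with ⟨t,⟨e,e⟩⟩ — neither is a function whose domain matches the other; composition fails here.

no type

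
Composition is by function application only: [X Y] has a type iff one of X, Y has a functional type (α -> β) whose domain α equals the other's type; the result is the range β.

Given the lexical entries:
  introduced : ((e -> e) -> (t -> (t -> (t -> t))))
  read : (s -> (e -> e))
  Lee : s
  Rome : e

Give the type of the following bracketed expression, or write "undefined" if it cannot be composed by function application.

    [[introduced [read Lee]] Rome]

undefined

[read Lee]: (s -> (e -> e)) applied to s yields (e -> e).
[introduced [read Lee]]: ((e -> e) -> (t -> (t -> (t -> t)))) applied to (e -> e) yields (t -> (t -> (t -> t))).
[[introduced [read Lee]] Rome]: (t -> (t -> (t -> t))) with e — neither is a function whose domain matches the other; composition fails here.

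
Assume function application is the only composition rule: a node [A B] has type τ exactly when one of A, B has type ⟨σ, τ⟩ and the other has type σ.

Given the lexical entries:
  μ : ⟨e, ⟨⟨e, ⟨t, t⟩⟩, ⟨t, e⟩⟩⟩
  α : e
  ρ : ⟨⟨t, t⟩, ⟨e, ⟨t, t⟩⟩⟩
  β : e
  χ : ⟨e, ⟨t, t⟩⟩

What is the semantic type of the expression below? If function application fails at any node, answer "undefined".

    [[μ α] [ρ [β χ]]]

[μ α]: μ is ⟨e, ⟨⟨e, ⟨t, t⟩⟩, ⟨t, e⟩⟩⟩, α is e; result ⟨⟨e, ⟨t, t⟩⟩, ⟨t, e⟩⟩.
[β χ]: χ is ⟨e, ⟨t, t⟩⟩, β is e; result ⟨t, t⟩.
[ρ [β χ]]: ρ is ⟨⟨t, t⟩, ⟨e, ⟨t, t⟩⟩⟩, [β χ] is ⟨t, t⟩; result ⟨e, ⟨t, t⟩⟩.
[[μ α] [ρ [β χ]]]: [μ α] is ⟨⟨e, ⟨t, t⟩⟩, ⟨t, e⟩⟩, [ρ [β χ]] is ⟨e, ⟨t, t⟩⟩; result ⟨t, e⟩.

⟨t, e⟩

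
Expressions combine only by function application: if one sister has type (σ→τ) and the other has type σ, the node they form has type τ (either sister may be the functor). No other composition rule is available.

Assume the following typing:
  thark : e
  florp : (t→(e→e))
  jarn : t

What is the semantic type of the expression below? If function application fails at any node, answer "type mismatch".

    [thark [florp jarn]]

e

[florp jarn]: functor florp : (t→(e→e)), argument jarn : t; result (e→e).
[thark [florp jarn]]: functor [florp jarn] : (e→e), argument thark : e; result e.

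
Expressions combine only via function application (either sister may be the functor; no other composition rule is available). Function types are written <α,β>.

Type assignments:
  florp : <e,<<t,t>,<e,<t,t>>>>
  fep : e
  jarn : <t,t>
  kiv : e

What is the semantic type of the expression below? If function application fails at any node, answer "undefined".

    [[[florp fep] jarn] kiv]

[florp fep]: florp is <e,<<t,t>,<e,<t,t>>>>, fep is e; result <<t,t>,<e,<t,t>>>.
[[florp fep] jarn]: [florp fep] is <<t,t>,<e,<t,t>>>, jarn is <t,t>; result <e,<t,t>>.
[[[florp fep] jarn] kiv]: [[florp fep] jarn] is <e,<t,t>>, kiv is e; result <t,t>.

<t,t>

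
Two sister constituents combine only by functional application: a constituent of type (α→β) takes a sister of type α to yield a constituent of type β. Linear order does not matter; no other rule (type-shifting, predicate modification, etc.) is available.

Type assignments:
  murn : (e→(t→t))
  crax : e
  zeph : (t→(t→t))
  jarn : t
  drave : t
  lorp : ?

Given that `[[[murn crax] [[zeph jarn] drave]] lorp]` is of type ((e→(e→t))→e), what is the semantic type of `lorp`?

(t→((e→(e→t))→e))

[[[murn crax] [[zeph jarn] drave]] lorp] is required to be ((e→(e→t))→e). [[murn crax] [[zeph jarn] drave]] : t cannot yield ((e→(e→t))→e) as functor, so lorp : (t→((e→(e→t))→e)).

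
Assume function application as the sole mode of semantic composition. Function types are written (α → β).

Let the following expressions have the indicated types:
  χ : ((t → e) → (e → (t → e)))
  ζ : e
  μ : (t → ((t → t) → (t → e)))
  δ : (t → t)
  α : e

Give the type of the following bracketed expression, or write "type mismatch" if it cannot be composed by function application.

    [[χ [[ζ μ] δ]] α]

At [ζ μ]: neither e nor (t → ((t → t) → (t → e))) can take the other as argument; the node is ill-typed.

type mismatch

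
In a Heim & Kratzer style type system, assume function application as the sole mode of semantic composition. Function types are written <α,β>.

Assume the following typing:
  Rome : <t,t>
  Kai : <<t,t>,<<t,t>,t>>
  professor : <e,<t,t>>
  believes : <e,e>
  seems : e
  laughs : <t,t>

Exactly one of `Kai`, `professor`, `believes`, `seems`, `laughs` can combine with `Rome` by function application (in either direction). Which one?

Kai — combines: Kai : <<t,t>,<<t,t>,t>> takes Rome : <t,t> as argument, giving <<t,t>,t>.
professor : <e,<t,t>> — Rome needs t; professor needs e; neither fits.
believes : <e,e> — Rome needs t; believes needs e; neither fits.
seems : e — Rome needs t; seems needs nothing (atomic); neither fits.
laughs : <t,t> — Rome needs t; laughs needs t; neither fits.

Kai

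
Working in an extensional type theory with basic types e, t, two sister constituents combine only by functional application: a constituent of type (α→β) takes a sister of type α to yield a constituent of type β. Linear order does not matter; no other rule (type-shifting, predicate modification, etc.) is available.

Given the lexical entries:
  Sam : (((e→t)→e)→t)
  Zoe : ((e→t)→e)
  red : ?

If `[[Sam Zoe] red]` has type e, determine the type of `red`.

(t→e)

[[Sam Zoe] red] must have type e. The sister [Sam Zoe] has type t; that is not a function onto e, so red must be the functor, of type (t→e).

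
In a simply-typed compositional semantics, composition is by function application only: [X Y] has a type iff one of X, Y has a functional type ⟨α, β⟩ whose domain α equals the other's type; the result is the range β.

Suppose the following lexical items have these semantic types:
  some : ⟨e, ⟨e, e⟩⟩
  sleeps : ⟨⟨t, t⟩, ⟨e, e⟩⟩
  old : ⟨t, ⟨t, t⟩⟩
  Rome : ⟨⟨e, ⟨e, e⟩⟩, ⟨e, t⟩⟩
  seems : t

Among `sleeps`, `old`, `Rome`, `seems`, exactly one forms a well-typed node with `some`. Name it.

Rome

sleeps : ⟨⟨t, t⟩, ⟨e, e⟩⟩ — no; some wants e, and sleeps wants ⟨t, t⟩.
old : ⟨t, ⟨t, t⟩⟩ — no; some wants e, and old wants t.
Rome — combines: Rome : ⟨⟨e, ⟨e, e⟩⟩, ⟨e, t⟩⟩ takes some : ⟨e, ⟨e, e⟩⟩ as argument, giving ⟨e, t⟩.
seems : t — no; some wants e, and seems wants nothing (atomic).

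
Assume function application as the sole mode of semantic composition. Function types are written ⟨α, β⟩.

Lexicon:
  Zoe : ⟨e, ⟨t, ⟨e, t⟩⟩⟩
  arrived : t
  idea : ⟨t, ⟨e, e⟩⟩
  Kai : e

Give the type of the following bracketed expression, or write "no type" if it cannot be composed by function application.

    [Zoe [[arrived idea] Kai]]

⟨t, ⟨e, t⟩⟩

At [arrived idea], idea : ⟨t, ⟨e, e⟩⟩ takes arrived : t, giving ⟨e, e⟩.
At [[arrived idea] Kai], [arrived idea] : ⟨e, e⟩ takes Kai : e, giving e.
At [Zoe [[arrived idea] Kai]], Zoe : ⟨e, ⟨t, ⟨e, t⟩⟩⟩ takes [[arrived idea] Kai] : e, giving ⟨t, ⟨e, t⟩⟩.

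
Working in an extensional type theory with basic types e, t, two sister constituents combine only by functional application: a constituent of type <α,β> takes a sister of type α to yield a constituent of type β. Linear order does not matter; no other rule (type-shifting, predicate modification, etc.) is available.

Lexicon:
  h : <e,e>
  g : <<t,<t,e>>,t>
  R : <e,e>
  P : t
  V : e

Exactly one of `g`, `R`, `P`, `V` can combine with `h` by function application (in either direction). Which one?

V

g : <<t,<t,e>>,t> — neither side's domain matches the other.
R : <e,e> — neither side's domain matches the other.
P : t — neither side's domain matches the other.
V — combines: h : <e,e> takes V : e as argument, giving e.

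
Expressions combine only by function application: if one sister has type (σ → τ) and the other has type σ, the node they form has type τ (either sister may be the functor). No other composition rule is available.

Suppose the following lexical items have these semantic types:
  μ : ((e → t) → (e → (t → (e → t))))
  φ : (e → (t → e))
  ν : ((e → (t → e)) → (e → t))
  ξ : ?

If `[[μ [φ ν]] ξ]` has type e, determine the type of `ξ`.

((e → (t → (e → t))) → e)

At [[μ [φ ν]] ξ] (required: e): [μ [φ ν]] is (e → (t → (e → t))), which is not a function with range e; hence ξ is the functor — type ((e → (t → (e → t))) → e).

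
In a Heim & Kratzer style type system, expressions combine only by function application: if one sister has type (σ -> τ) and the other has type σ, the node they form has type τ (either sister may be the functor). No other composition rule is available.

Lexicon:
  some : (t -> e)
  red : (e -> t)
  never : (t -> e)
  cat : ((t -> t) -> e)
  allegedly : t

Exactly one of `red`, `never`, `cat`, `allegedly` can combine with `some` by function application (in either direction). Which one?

red : (e -> t) — does not combine with some.
never : (t -> e) — does not combine with some.
cat : ((t -> t) -> e) — does not combine with some.
allegedly — combines: some : (t -> e) takes allegedly : t as argument, giving e.

allegedly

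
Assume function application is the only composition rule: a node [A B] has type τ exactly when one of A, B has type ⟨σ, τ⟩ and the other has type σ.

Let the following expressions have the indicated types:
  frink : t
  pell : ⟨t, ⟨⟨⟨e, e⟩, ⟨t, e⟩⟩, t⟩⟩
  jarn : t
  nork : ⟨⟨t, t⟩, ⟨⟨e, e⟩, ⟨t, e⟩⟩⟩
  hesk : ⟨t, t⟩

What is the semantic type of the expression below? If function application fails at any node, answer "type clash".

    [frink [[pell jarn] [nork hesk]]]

[pell jarn]: functor pell : ⟨t, ⟨⟨⟨e, e⟩, ⟨t, e⟩⟩, t⟩⟩, argument jarn : t; result ⟨⟨⟨e, e⟩, ⟨t, e⟩⟩, t⟩.
[nork hesk]: functor nork : ⟨⟨t, t⟩, ⟨⟨e, e⟩, ⟨t, e⟩⟩⟩, argument hesk : ⟨t, t⟩; result ⟨⟨e, e⟩, ⟨t, e⟩⟩.
[[pell jarn] [nork hesk]]: functor [pell jarn] : ⟨⟨⟨e, e⟩, ⟨t, e⟩⟩, t⟩, argument [nork hesk] : ⟨⟨e, e⟩, ⟨t, e⟩⟩; result t.
[frink [[pell jarn] [nork hesk]]]: t with t — neither is a function whose domain matches the other; composition fails here.

type clash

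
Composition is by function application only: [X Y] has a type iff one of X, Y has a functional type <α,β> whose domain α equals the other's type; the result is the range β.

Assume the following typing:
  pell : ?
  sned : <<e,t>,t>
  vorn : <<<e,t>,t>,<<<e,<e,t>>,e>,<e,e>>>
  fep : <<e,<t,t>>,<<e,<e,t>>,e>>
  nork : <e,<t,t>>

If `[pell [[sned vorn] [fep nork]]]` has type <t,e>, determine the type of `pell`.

For [pell [[sned vorn] [fep nork]]] to have type <t,e> with [[sned vorn] [fep nork]] of type <e,e>, pell must be the function: pell : <<e,e>,<t,e>>.

<<e,e>,<t,e>>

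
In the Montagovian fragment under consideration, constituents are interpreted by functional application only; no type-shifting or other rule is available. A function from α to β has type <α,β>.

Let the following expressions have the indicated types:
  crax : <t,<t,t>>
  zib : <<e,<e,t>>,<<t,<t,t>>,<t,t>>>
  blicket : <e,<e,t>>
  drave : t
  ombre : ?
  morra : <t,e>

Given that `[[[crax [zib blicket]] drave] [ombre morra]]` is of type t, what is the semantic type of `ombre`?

<<t,e>,<t,t>>

[[[crax [zib blicket]] drave] [ombre morra]] is required to be t. [[crax [zib blicket]] drave] : t cannot yield t as functor, so [ombre morra] : <t,t>.
[ombre morra] is required to be <t,t>. morra : <t,e> cannot yield <t,t> as functor, so ombre : <<t,e>,<t,t>>.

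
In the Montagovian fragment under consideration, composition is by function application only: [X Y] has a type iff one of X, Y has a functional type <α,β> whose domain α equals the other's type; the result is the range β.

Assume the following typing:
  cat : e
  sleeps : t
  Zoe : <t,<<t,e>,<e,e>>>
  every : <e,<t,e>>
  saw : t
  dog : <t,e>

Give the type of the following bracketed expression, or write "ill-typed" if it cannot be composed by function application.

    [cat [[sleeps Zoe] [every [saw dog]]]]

[sleeps Zoe]: functor Zoe : <t,<<t,e>,<e,e>>>, argument sleeps : t; result <<t,e>,<e,e>>.
[saw dog]: functor dog : <t,e>, argument saw : t; result e.
[every [saw dog]]: functor every : <e,<t,e>>, argument [saw dog] : e; result <t,e>.
[[sleeps Zoe] [every [saw dog]]]: functor [sleeps Zoe] : <<t,e>,<e,e>>, argument [every [saw dog]] : <t,e>; result <e,e>.
[cat [[sleeps Zoe] [every [saw dog]]]]: functor [[sleeps Zoe] [every [saw dog]]] : <e,e>, argument cat : e; result e.

e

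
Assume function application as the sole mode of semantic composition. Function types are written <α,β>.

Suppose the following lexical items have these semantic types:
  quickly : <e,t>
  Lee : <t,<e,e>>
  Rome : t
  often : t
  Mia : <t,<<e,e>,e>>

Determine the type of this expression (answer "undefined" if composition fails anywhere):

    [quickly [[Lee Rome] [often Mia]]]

[Lee Rome]: Lee is <t,<e,e>>, Rome is t; result <e,e>.
[often Mia]: Mia is <t,<<e,e>,e>>, often is t; result <<e,e>,e>.
[[Lee Rome] [often Mia]]: [often Mia] is <<e,e>,e>, [Lee Rome] is <e,e>; result e.
[quickly [[Lee Rome] [often Mia]]]: quickly is <e,t>, [[Lee Rome] [often Mia]] is e; result t.

t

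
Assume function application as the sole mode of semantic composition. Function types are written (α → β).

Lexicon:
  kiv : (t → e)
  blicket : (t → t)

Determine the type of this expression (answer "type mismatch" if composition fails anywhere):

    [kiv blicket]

[kiv blicket]: (t → e) with (t → t) — neither is a function whose domain matches the other; composition fails here.

type mismatch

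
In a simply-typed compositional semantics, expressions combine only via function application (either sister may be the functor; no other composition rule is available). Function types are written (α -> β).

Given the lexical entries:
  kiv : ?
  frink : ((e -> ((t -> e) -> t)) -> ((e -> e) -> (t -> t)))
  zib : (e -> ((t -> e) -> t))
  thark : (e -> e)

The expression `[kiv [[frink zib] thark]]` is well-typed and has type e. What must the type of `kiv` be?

((t -> t) -> e)

For [kiv [[frink zib] thark]] to have type e with [[frink zib] thark] of type (t -> t), kiv must be the function: kiv : ((t -> t) -> e).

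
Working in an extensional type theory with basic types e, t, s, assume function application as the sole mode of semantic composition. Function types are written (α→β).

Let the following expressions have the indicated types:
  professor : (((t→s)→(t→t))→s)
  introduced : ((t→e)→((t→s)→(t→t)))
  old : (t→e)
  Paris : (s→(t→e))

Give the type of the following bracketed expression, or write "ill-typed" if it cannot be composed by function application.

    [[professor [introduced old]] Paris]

[introduced old] — introduced of type ((t→e)→((t→s)→(t→t))) combines with old of type (t→e): type ((t→s)→(t→t)).
[professor [introduced old]] — professor of type (((t→s)→(t→t))→s) combines with [introduced old] of type ((t→s)→(t→t)): type s.
[[professor [introduced old]] Paris] — Paris of type (s→(t→e)) combines with [professor [introduced old]] of type s: type (t→e).

(t→e)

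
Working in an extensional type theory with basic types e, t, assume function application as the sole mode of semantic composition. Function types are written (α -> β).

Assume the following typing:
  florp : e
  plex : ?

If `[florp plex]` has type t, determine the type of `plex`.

At [florp plex] (required: t): florp is e, which is not a function with range t; hence plex is the functor — type (e -> t).

(e -> t)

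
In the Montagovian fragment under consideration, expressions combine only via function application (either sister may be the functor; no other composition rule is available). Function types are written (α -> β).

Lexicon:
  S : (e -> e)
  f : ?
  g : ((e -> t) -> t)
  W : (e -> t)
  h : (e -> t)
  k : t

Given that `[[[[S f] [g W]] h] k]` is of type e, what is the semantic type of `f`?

[[[[S f] [g W]] h] k] is required to be e. k : t cannot yield e as functor, so [[[S f] [g W]] h] : (t -> e).
[[[S f] [g W]] h] is required to be (t -> e). h : (e -> t) cannot yield (t -> e) as functor, so [[S f] [g W]] : ((e -> t) -> (t -> e)).
[[S f] [g W]] is required to be ((e -> t) -> (t -> e)). [g W] : t cannot yield ((e -> t) -> (t -> e)) as functor, so [S f] : (t -> ((e -> t) -> (t -> e))).
[S f] is required to be (t -> ((e -> t) -> (t -> e))). S : (e -> e) cannot yield (t -> ((e -> t) -> (t -> e))) as functor, so f : ((e -> e) -> (t -> ((e -> t) -> (t -> e)))).

((e -> e) -> (t -> ((e -> t) -> (t -> e))))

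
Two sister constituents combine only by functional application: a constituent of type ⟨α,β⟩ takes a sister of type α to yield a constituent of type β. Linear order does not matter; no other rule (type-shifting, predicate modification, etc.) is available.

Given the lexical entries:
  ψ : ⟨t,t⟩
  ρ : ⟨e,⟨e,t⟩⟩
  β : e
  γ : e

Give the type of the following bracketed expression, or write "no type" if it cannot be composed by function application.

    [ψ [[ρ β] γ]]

t

[ρ β] — ρ of type ⟨e,⟨e,t⟩⟩ combines with β of type e: type ⟨e,t⟩.
[[ρ β] γ] — [ρ β] of type ⟨e,t⟩ combines with γ of type e: type t.
[ψ [[ρ β] γ]] — ψ of type ⟨t,t⟩ combines with [[ρ β] γ] of type t: type t.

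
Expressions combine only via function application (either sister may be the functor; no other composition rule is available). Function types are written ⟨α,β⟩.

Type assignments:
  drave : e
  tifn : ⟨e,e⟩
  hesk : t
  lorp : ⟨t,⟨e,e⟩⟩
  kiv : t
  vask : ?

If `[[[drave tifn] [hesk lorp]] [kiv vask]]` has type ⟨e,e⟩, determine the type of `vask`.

[[[drave tifn] [hesk lorp]] [kiv vask]] must have type ⟨e,e⟩. The sister [[drave tifn] [hesk lorp]] has type e; that is not a function onto ⟨e,e⟩, so [kiv vask] must be the functor, of type ⟨e,⟨e,e⟩⟩.
[kiv vask] must have type ⟨e,⟨e,e⟩⟩. The sister kiv has type t; that is not a function onto ⟨e,⟨e,e⟩⟩, so vask must be the functor, of type ⟨t,⟨e,⟨e,e⟩⟩⟩.

⟨t,⟨e,⟨e,e⟩⟩⟩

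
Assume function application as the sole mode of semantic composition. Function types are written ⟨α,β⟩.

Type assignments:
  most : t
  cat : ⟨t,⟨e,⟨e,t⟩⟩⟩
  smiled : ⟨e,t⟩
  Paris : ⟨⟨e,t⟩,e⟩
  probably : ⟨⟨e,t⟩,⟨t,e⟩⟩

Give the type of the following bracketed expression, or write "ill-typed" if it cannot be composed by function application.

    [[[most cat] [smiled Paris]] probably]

[most cat]: ⟨t,⟨e,⟨e,t⟩⟩⟩ applied to t yields ⟨e,⟨e,t⟩⟩.
[smiled Paris]: ⟨⟨e,t⟩,e⟩ applied to ⟨e,t⟩ yields e.
[[most cat] [smiled Paris]]: ⟨e,⟨e,t⟩⟩ applied to e yields ⟨e,t⟩.
[[[most cat] [smiled Paris]] probably]: ⟨⟨e,t⟩,⟨t,e⟩⟩ applied to ⟨e,t⟩ yields ⟨t,e⟩.

⟨t,e⟩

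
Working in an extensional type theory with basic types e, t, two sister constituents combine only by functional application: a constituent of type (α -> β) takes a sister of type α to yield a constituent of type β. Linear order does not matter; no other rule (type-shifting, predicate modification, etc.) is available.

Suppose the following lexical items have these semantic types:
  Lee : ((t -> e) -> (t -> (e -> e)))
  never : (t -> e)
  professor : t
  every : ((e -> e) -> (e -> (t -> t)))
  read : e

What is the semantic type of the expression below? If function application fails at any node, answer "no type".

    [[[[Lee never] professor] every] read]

[Lee never]: functor Lee : ((t -> e) -> (t -> (e -> e))), argument never : (t -> e); result (t -> (e -> e)).
[[Lee never] professor]: functor [Lee never] : (t -> (e -> e)), argument professor : t; result (e -> e).
[[[Lee never] professor] every]: functor every : ((e -> e) -> (e -> (t -> t))), argument [[Lee never] professor] : (e -> e); result (e -> (t -> t)).
[[[[Lee never] professor] every] read]: functor [[[Lee never] professor] every] : (e -> (t -> t)), argument read : e; result (t -> t).

(t -> t)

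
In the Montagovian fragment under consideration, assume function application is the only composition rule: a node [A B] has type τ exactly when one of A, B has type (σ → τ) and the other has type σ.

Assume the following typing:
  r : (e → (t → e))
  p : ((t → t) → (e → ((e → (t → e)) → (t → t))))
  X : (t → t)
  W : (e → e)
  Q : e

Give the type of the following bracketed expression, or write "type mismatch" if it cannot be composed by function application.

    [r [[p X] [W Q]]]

(t → t)

[p X]: functor p : ((t → t) → (e → ((e → (t → e)) → (t → t)))), argument X : (t → t); result (e → ((e → (t → e)) → (t → t))).
[W Q]: functor W : (e → e), argument Q : e; result e.
[[p X] [W Q]]: functor [p X] : (e → ((e → (t → e)) → (t → t))), argument [W Q] : e; result ((e → (t → e)) → (t → t)).
[r [[p X] [W Q]]]: functor [[p X] [W Q]] : ((e → (t → e)) → (t → t)), argument r : (e → (t → e)); result (t → t).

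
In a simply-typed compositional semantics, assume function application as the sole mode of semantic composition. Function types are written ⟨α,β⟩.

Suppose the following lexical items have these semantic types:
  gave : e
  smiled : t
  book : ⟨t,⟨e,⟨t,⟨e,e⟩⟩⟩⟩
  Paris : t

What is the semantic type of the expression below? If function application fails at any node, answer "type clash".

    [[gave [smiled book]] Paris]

⟨e,e⟩

[smiled book]: ⟨t,⟨e,⟨t,⟨e,e⟩⟩⟩⟩ applied to t yields ⟨e,⟨t,⟨e,e⟩⟩⟩.
[gave [smiled book]]: ⟨e,⟨t,⟨e,e⟩⟩⟩ applied to e yields ⟨t,⟨e,e⟩⟩.
[[gave [smiled book]] Paris]: ⟨t,⟨e,e⟩⟩ applied to t yields ⟨e,e⟩.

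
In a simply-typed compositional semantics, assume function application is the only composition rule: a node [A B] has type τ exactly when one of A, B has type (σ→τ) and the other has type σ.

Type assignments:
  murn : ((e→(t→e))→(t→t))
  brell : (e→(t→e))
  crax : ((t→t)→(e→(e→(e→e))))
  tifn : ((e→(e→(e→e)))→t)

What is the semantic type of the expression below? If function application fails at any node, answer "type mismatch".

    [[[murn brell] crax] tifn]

t

[murn brell]: functor murn : ((e→(t→e))→(t→t)), argument brell : (e→(t→e)); result (t→t).
[[murn brell] crax]: functor crax : ((t→t)→(e→(e→(e→e)))), argument [murn brell] : (t→t); result (e→(e→(e→e))).
[[[murn brell] crax] tifn]: functor tifn : ((e→(e→(e→e)))→t), argument [[murn brell] crax] : (e→(e→(e→e))); result t.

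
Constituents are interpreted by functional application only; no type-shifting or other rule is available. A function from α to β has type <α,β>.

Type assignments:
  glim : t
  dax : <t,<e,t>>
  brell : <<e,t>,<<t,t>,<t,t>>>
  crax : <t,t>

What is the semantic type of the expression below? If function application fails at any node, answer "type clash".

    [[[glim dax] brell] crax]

[glim dax]: functor dax : <t,<e,t>>, argument glim : t; result <e,t>.
[[glim dax] brell]: functor brell : <<e,t>,<<t,t>,<t,t>>>, argument [glim dax] : <e,t>; result <<t,t>,<t,t>>.
[[[glim dax] brell] crax]: functor [[glim dax] brell] : <<t,t>,<t,t>>, argument crax : <t,t>; result <t,t>.

<t,t>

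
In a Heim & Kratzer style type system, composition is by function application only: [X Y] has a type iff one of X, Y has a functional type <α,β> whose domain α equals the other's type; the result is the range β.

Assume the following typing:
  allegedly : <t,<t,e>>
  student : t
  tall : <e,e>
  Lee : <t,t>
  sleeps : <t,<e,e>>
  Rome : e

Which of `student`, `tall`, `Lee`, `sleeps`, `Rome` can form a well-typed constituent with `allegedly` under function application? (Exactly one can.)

student

student — combines: allegedly : <t,<t,e>> takes student : t as argument, giving <t,e>.
tall : <e,e> — neither side's domain matches the other.
Lee : <t,t> — neither side's domain matches the other.
sleeps : <t,<e,e>> — neither side's domain matches the other.
Rome : e — neither side's domain matches the other.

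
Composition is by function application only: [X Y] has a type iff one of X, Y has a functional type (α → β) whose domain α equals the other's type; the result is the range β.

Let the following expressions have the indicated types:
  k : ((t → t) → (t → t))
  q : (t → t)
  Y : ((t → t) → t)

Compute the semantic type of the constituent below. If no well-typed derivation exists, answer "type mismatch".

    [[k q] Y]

[k q]: k is ((t → t) → (t → t)), q is (t → t); result (t → t).
[[k q] Y]: Y is ((t → t) → t), [k q] is (t → t); result t.

t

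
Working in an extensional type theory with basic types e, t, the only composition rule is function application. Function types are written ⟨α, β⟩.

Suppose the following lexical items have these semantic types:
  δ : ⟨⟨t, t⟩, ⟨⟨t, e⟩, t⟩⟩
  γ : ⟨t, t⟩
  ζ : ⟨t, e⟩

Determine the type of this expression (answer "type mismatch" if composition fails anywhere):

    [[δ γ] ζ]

[δ γ]: functor δ : ⟨⟨t, t⟩, ⟨⟨t, e⟩, t⟩⟩, argument γ : ⟨t, t⟩; result ⟨⟨t, e⟩, t⟩.
[[δ γ] ζ]: functor [δ γ] : ⟨⟨t, e⟩, t⟩, argument ζ : ⟨t, e⟩; result t.

t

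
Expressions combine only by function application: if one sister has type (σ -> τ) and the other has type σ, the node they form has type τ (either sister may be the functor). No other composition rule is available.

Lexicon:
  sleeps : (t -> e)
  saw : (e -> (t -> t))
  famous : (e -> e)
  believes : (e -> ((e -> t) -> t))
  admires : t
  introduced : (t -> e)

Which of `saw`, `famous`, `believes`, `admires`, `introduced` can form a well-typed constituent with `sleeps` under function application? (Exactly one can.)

saw : (e -> (t -> t)) — no; sleeps wants t, and saw wants e.
famous : (e -> e) — no; sleeps wants t, and famous wants e.
believes : (e -> ((e -> t) -> t)) — no; sleeps wants t, and believes wants e.
admires — combines: sleeps : (t -> e) takes admires : t as argument, giving e.
introduced : (t -> e) — no; sleeps wants t, and introduced wants t.

admires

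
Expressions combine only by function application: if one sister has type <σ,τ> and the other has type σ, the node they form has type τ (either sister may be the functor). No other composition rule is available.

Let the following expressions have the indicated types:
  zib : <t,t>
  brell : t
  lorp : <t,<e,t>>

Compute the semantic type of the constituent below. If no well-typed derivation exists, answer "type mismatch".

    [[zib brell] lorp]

[zib brell] — zib of type <t,t> combines with brell of type t: type t.
[[zib brell] lorp] — lorp of type <t,<e,t>> combines with [zib brell] of type t: type <e,t>.

<e,t>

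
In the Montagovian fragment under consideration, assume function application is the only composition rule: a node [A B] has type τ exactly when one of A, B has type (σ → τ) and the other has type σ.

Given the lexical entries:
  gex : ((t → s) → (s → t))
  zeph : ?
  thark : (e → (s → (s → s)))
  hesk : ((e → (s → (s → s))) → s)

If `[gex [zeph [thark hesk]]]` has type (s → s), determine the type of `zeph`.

[gex [zeph [thark hesk]]] must have type (s → s). The sister gex has type ((t → s) → (s → t)); that is not a function onto (s → s), so [zeph [thark hesk]] must be the functor, of type (((t → s) → (s → t)) → (s → s)).
[zeph [thark hesk]] must have type (((t → s) → (s → t)) → (s → s)). The sister [thark hesk] has type s; that is not a function onto (((t → s) → (s → t)) → (s → s)), so zeph must be the functor, of type (s → (((t → s) → (s → t)) → (s → s))).

(s → (((t → s) → (s → t)) → (s → s)))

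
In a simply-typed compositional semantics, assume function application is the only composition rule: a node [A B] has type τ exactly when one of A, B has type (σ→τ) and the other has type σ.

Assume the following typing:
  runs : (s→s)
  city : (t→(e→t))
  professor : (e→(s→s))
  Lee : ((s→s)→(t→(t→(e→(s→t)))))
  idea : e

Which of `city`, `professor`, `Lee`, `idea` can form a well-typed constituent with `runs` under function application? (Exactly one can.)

city : (t→(e→t)) — no; runs wants s, and city wants t.
professor : (e→(s→s)) — no; runs wants s, and professor wants e.
Lee — combines: Lee : ((s→s)→(t→(t→(e→(s→t))))) takes runs : (s→s) as argument, giving (t→(t→(e→(s→t)))).
idea : e — no; runs wants s, and idea wants nothing (atomic).

Lee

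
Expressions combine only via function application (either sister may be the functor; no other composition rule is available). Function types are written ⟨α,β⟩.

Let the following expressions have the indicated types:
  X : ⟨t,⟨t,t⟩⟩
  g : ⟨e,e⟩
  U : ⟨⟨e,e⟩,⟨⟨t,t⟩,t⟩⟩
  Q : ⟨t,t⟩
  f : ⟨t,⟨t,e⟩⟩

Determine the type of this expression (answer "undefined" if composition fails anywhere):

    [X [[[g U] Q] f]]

At [g U], U : ⟨⟨e,e⟩,⟨⟨t,t⟩,t⟩⟩ takes g : ⟨e,e⟩, giving ⟨⟨t,t⟩,t⟩.
At [[g U] Q], [g U] : ⟨⟨t,t⟩,t⟩ takes Q : ⟨t,t⟩, giving t.
At [[[g U] Q] f], f : ⟨t,⟨t,e⟩⟩ takes [[g U] Q] : t, giving ⟨t,e⟩.
[X [[[g U] Q] f]]: ⟨t,⟨t,t⟩⟩ and ⟨t,e⟩ cannot combine by function application — type clash.

undefined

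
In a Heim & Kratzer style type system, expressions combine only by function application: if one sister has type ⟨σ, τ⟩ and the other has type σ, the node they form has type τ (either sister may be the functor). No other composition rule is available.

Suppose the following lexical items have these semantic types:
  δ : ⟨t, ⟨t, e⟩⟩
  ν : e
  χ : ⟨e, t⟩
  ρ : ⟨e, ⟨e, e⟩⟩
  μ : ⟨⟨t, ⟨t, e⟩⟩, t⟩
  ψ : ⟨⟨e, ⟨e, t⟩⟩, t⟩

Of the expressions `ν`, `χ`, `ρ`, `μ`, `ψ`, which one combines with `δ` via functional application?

μ

ν : e — neither side's domain matches the other.
χ : ⟨e, t⟩ — neither side's domain matches the other.
ρ : ⟨e, ⟨e, e⟩⟩ — neither side's domain matches the other.
μ — combines: μ : ⟨⟨t, ⟨t, e⟩⟩, t⟩ takes δ : ⟨t, ⟨t, e⟩⟩ as argument, giving t.
ψ : ⟨⟨e, ⟨e, t⟩⟩, t⟩ — neither side's domain matches the other.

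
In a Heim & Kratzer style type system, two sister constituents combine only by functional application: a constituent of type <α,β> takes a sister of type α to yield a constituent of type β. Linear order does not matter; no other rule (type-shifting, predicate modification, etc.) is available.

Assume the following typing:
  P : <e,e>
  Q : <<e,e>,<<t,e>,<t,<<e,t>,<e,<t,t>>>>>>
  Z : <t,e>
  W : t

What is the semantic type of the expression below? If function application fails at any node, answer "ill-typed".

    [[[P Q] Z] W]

<<e,t>,<e,<t,t>>>

[P Q]: functor Q : <<e,e>,<<t,e>,<t,<<e,t>,<e,<t,t>>>>>>, argument P : <e,e>; result <<t,e>,<t,<<e,t>,<e,<t,t>>>>>.
[[P Q] Z]: functor [P Q] : <<t,e>,<t,<<e,t>,<e,<t,t>>>>>, argument Z : <t,e>; result <t,<<e,t>,<e,<t,t>>>>.
[[[P Q] Z] W]: functor [[P Q] Z] : <t,<<e,t>,<e,<t,t>>>>, argument W : t; result <<e,t>,<e,<t,t>>>.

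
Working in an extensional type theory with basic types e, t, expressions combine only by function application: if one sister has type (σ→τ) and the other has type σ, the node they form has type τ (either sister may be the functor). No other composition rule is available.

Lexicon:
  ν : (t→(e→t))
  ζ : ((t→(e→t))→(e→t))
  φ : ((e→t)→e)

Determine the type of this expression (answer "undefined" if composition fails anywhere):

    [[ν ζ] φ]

e

[ν ζ]: ((t→(e→t))→(e→t)) applied to (t→(e→t)) yields (e→t).
[[ν ζ] φ]: ((e→t)→e) applied to (e→t) yields e.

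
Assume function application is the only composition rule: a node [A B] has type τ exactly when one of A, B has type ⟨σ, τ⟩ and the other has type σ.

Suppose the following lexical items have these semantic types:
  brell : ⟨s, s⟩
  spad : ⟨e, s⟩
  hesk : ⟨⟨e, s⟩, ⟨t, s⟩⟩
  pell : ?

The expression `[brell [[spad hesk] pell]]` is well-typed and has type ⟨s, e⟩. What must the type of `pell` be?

[brell [[spad hesk] pell]] must have type ⟨s, e⟩. The sister brell has type ⟨s, s⟩; that is not a function onto ⟨s, e⟩, so [[spad hesk] pell] must be the functor, of type ⟨⟨s, s⟩, ⟨s, e⟩⟩.
[[spad hesk] pell] must have type ⟨⟨s, s⟩, ⟨s, e⟩⟩. The sister [spad hesk] has type ⟨t, s⟩; that is not a function onto ⟨⟨s, s⟩, ⟨s, e⟩⟩, so pell must be the functor, of type ⟨⟨t, s⟩, ⟨⟨s, s⟩, ⟨s, e⟩⟩⟩.

⟨⟨t, s⟩, ⟨⟨s, s⟩, ⟨s, e⟩⟩⟩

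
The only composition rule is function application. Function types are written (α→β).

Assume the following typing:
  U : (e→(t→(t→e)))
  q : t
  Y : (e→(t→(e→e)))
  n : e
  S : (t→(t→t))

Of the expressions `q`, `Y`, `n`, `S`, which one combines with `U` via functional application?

q : t — no; U wants e, and q wants nothing (atomic).
Y : (e→(t→(e→e))) — no; U wants e, and Y wants e.
n — combines: U : (e→(t→(t→e))) takes n : e as argument, giving (t→(t→e)).
S : (t→(t→t)) — no; U wants e, and S wants t.

n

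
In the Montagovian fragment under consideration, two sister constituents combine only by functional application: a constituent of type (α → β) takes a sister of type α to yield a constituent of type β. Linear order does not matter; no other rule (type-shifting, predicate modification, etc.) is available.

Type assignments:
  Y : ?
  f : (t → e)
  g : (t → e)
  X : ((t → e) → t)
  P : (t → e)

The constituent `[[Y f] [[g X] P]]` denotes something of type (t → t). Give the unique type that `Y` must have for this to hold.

At [[Y f] [[g X] P]] (required: (t → t)): [[g X] P] is e, which is not a function with range (t → t); hence [Y f] is the functor — type (e → (t → t)).
At [Y f] (required: (e → (t → t))): f is (t → e), which is not a function with range (e → (t → t)); hence Y is the functor — type ((t → e) → (e → (t → t))).

((t → e) → (e → (t → t)))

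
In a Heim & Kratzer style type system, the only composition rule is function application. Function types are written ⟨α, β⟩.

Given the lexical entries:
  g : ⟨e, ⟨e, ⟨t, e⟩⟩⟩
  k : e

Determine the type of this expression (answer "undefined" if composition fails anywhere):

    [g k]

[g k]: functor g : ⟨e, ⟨e, ⟨t, e⟩⟩⟩, argument k : e; result ⟨e, ⟨t, e⟩⟩.

⟨e, ⟨t, e⟩⟩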